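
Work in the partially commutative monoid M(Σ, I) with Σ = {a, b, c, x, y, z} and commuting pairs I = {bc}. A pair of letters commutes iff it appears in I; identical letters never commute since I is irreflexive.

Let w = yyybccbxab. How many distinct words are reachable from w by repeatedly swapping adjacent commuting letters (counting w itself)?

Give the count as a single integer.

6

#0=y has no predecessor
#1=y depends on [0:y]
#2=y depends on [1:y]
#3=b depends on [2:y]
#4=c depends on [2:y]
#5=c depends on [4:c]
#6=b depends on [3:b]
#7=x depends on [5:c, 6:b]
#8=a depends on [7:x]
#9=b depends on [8:a]
sources: [0:y]
N(rest) = Σ N(rest − s) over sources s of rest; N(one piece) = 1:
  size 1 → [9]=1
  size 2 → [8,9]=1
  size 3 → [7,8,9]=1
  size 4 → [5,7,8,9]=1  [6,7,8,9]=1
  size 5 → [3,6,7,8,9]=1  [4,5,7,8,9]=1  [5,6,7,8,9]=2
  size 6 → [3,5,6,7,8,9]=3  [4,5,6,7,8,9]=3
  size 7 → [3,4,5,6,7,8,9]=6
  size 8 → [2,3,4,5,6,7,8,9]=6
  first=0(y) contributes 6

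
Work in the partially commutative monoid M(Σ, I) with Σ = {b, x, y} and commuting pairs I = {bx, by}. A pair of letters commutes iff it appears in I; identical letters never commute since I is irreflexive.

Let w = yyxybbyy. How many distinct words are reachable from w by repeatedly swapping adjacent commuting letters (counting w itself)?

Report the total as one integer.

#0=y has no predecessor
#1=y depends on [0:y]
#2=x depends on [1:y]
#3=y depends on [2:x]
#4=b has no predecessor
#5=b depends on [4:b]
#6=y depends on [3:y]
#7=y depends on [6:y]
sources: [0:y, 4:b]
N(rest) = Σ N(rest − s) over sources s of rest; N(one piece) = 1:
  size 1 → [5]=1  [7]=1
  size 2 → [4,5]=1  [5,7]=2  [6,7]=1
  size 3 → [3,6,7]=1  [4,5,7]=3  [5,6,7]=3
  size 4 → [2,3,6,7]=1  [3,5,6,7]=4  [4,5,6,7]=6
  size 5 → [1,2,3,6,7]=1  [2,3,5,6,7]=5  [3,4,5,6,7]=10
  size 6 → [0,1,2,3,6,7]=1  [1,2,3,5,6,7]=6  [2,3,4,5,6,7]=15
  first=0(y) contributes 21
  first=4(b) contributes 7
|[w]| = 28

28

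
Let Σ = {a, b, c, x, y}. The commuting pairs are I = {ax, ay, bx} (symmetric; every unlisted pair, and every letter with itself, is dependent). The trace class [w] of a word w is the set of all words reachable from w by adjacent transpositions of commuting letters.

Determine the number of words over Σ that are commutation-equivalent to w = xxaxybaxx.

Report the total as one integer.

0(x) covers ∅
1(x) covers 0:x
2(a) covers ∅
3(x) covers 1:x
4(y) covers 3:x
5(b) covers 2:a, 4:y
6(a) covers 5:b
7(x) covers 4:y
8(x) covers 7:x
floor of heap: 0:x, 2:a
completions by unplaced set U, small U first (add the entries for U minus each lowest piece of U):
  |U|=1: {6}:1  {8}:1
  |U|=2: {5,6}:1  {6,8}:2  {7,8}:1
  |U|=3: {2,5,6}:1  {5,6,8}:3  {6,7,8}:3
  |U|=4: {2,5,6,8}:4  {5,6,7,8}:6
  |U|=5: {2,5,6,7,8}:10  {4,5,6,7,8}:6
  |U|=6: {2,4,5,6,7,8}:16  {3,4,5,6,7,8}:6
  |U|=7: {1,3,4,5,6,7,8}:6  {2,3,4,5,6,7,8}:22
  start at 0(x): 28
  start at 2(a): 6
sum over floor = 34

34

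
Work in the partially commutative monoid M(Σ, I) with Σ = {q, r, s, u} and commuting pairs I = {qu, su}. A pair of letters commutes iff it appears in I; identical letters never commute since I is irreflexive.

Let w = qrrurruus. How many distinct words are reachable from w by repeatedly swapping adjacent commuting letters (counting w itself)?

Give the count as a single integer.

0(q) covers ∅
1(r) covers 0:q
2(r) covers 1:r
3(u) covers 2:r
4(r) covers 3:u
5(r) covers 4:r
6(u) covers 5:r
7(u) covers 6:u
8(s) covers 5:r
floor of heap: 0:q
completions by unplaced set U, small U first (add the entries for U minus each lowest piece of U):
  |U|=1: {7}:1  {8}:1
  |U|=2: {6,7}:1  {7,8}:2
  |U|=3: {6,7,8}:3
  |U|=4: {5,6,7,8}:3
  |U|=5: {4,5,6,7,8}:3
  |U|=6: {3,4,5,6,7,8}:3
  |U|=7: {2,3,4,5,6,7,8}:3
  start at 0(q): 3

3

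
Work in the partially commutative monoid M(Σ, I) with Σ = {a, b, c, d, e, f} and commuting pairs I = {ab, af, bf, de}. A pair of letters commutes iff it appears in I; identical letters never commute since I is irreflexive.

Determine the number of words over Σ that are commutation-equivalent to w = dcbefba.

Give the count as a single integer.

6

0(d) covers ∅
1(c) covers 0:d
2(b) covers 1:c
3(e) covers 2:b
4(f) covers 3:e
5(b) covers 3:e
6(a) covers 3:e
floor of heap: 0:d
completions by unplaced set U, small U first (add the entries for U minus each lowest piece of U):
  |U|=1: {4}:1  {5}:1  {6}:1
  |U|=2: {4,5}:2  {4,6}:2  {5,6}:2
  |U|=3: {4,5,6}:6
  |U|=4: {3,4,5,6}:6
  |U|=5: {2,3,4,5,6}:6
  start at 0(d): 6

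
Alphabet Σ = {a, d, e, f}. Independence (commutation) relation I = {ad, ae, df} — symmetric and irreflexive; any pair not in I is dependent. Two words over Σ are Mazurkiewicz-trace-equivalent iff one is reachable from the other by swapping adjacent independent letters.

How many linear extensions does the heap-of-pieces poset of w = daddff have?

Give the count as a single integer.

#0=d has no predecessor
#1=a has no predecessor
#2=d depends on [0:d]
#3=d depends on [2:d]
#4=f depends on [1:a]
#5=f depends on [4:f]
sources: [0:d, 1:a]
N(rest) = Σ N(rest − s) over sources s of rest; N(one piece) = 1:
  size 1 → [3]=1  [5]=1
  size 2 → [2,3]=1  [3,5]=2  [4,5]=1
  size 3 → [0,2,3]=1  [1,4,5]=1  [2,3,5]=3  [3,4,5]=3
  size 4 → [0,2,3,5]=4  [1,3,4,5]=4  [2,3,4,5]=6
  first=0(d) contributes 10
  first=1(a) contributes 10
|[w]| = 20

20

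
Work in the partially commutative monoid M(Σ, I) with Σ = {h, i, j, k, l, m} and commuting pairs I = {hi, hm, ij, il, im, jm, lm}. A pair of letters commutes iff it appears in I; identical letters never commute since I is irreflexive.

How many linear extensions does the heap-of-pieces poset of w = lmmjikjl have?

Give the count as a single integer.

30

#0=l has no predecessor
#1=m has no predecessor
#2=m depends on [1:m]
#3=j depends on [0:l]
#4=i has no predecessor
#5=k depends on [2:m, 3:j, 4:i]
#6=j depends on [5:k]
#7=l depends on [6:j]
sources: [0:l, 1:m, 4:i]
N(rest) = Σ N(rest − s) over sources s of rest; N(one piece) = 1:
  size 1 → [7]=1
  size 2 → [6,7]=1
  size 3 → [5,6,7]=1
  size 4 → [2,5,6,7]=1  [3,5,6,7]=1  [4,5,6,7]=1
  size 5 → [0,3,5,6,7]=1  [1,2,5,6,7]=1  [2,3,5,6,7]=2  [2,4,5,6,7]=2  [3,4,5,6,7]=2
  size 6 → [0,2,3,5,6,7]=3  [0,3,4,5,6,7]=3  [1,2,3,5,6,7]=3  [1,2,4,5,6,7]=3  [2,3,4,5,6,7]=6
  first=0(l) contributes 12
  first=1(m) contributes 12
  first=4(i) contributes 6
|[w]| = 30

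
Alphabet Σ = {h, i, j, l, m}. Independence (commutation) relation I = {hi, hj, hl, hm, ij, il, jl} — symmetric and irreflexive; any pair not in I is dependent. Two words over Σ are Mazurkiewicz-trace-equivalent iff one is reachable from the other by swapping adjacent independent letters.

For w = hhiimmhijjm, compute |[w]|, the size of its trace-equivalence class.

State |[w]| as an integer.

495

piece 0:h — minimal
piece 1:h rests on {0:h}
piece 2:i — minimal
piece 3:i rests on {2:i}
piece 4:m rests on {3:i}
piece 5:m rests on {4:m}
piece 6:h rests on {1:h}
piece 7:i rests on {5:m}
piece 8:j rests on {5:m}
piece 9:j rests on {8:j}
piece 10:m rests on {7:i, 9:j}
minimal pieces: {0:h, 2:i}
ways to finish when only these pieces remain (= sum over removing one remaining piece with nothing left below it):
  1 left: {6}→1  {10}→1
  2 left: {1,6}→1  {6,10}→2  {7,10}→1  {9,10}→1
  3 left: {0,1,6}→1  {1,6,10}→3  {6,7,10}→3  {6,9,10}→3  {7,9,10}→2  {8,9,10}→1
  4 left: {0,1,6,10}→4  {1,6,7,10}→6  {1,6,9,10}→6  {6,7,9,10}→8  {6,8,9,10}→4  {7,8,9,10}→3
  5 left: {0,1,6,7,10}→10  {0,1,6,9,10}→10  {1,6,7,9,10}→20  {1,6,8,9,10}→10  {5,7,8,9,10}→3  {6,7,8,9,10}→15
  6 left: {0,1,6,7,9,10}→40  {0,1,6,8,9,10}→20  {1,6,7,8,9,10}→45  {4,5,7,8,9,10}→3  {5,6,7,8,9,10}→18
  7 left: {0,1,6,7,8,9,10}→105  {1,5,6,7,8,9,10}→63  {3,4,5,7,8,9,10}→3  {4,5,6,7,8,9,10}→21
  8 left: {0,1,5,6,7,8,9,10}→168  {1,4,5,6,7,8,9,10}→84  {2,3,4,5,7,8,9,10}→3  {3,4,5,6,7,8,9,10}→24
  9 left: {0,1,4,5,6,7,8,9,10}→252  {1,3,4,5,6,7,8,9,10}→108  {2,3,4,5,6,7,8,9,10}→27
  placing 0:h first → 135 extensions
  placing 2:i first → 360 extensions
total linear extensions = 495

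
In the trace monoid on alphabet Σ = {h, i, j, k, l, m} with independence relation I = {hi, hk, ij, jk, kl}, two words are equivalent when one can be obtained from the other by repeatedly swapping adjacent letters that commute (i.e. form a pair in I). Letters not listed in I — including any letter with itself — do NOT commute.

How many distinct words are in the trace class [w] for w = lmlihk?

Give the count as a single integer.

3

piece 0:l — minimal
piece 1:m rests on {0:l}
piece 2:l rests on {1:m}
piece 3:i rests on {2:l}
piece 4:h rests on {2:l}
piece 5:k rests on {3:i}
minimal pieces: {0:l}
ways to finish when only these pieces remain (= sum over removing one remaining piece with nothing left below it):
  1 left: {4}→1  {5}→1
  2 left: {3,5}→1  {4,5}→2
  3 left: {3,4,5}→3
  4 left: {2,3,4,5}→3
  placing 0:l first → 3 extensions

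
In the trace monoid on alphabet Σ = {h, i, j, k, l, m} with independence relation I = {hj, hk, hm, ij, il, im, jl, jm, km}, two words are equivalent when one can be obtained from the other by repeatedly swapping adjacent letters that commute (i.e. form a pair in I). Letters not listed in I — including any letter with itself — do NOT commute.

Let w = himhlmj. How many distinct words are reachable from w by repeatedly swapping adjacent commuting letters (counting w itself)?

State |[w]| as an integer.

drop 0:h onto floor
drop 1:i onto {0:h}
drop 2:m onto floor
drop 3:h onto {1:i}
drop 4:l onto {2:m, 3:h}
drop 5:m onto {4:l}
drop 6:j onto floor
ground layer = {0:h, 2:m, 6:j}
drop-orders for the pieces not yet dropped (sum over which currently-grounded one goes next):
  1 to go: {5} 1  {6} 1
  2 to go: {4,5} 1  {5,6} 2
  3 to go: {2,4,5} 1  {3,4,5} 1  {4,5,6} 3
  4 to go: {1,3,4,5} 1  {2,3,4,5} 2  {2,4,5,6} 4  {3,4,5,6} 4
  5 to go: {0,1,3,4,5} 1  {1,2,3,4,5} 3  {1,3,4,5,6} 5  {2,3,4,5,6} 10
  if 0:h drops first: 18 orders
  if 2:m drops first: 6 orders
  if 6:j drops first: 4 orders
heap linearizations: 28

28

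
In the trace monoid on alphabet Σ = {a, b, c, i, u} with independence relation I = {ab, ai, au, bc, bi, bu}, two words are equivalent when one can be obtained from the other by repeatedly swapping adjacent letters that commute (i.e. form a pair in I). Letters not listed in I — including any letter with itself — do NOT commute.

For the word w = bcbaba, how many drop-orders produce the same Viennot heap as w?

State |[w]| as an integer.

#0=b has no predecessor
#1=c has no predecessor
#2=b depends on [0:b]
#3=a depends on [1:c]
#4=b depends on [2:b]
#5=a depends on [3:a]
sources: [0:b, 1:c]
N(rest) = Σ N(rest − s) over sources s of rest; N(one piece) = 1:
  size 1 → [4]=1  [5]=1
  size 2 → [2,4]=1  [3,5]=1  [4,5]=2
  size 3 → [0,2,4]=1  [1,3,5]=1  [2,4,5]=3  [3,4,5]=3
  size 4 → [0,2,4,5]=4  [1,3,4,5]=4  [2,3,4,5]=6
  first=0(b) contributes 10
  first=1(c) contributes 10
|[w]| = 20

20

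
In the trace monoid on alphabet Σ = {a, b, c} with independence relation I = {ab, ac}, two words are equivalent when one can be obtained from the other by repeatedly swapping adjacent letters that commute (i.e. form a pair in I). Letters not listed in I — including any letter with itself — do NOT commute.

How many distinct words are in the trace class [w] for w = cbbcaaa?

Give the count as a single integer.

35

drop 0:c onto floor
drop 1:b onto {0:c}
drop 2:b onto {1:b}
drop 3:c onto {2:b}
drop 4:a onto floor
drop 5:a onto {4:a}
drop 6:a onto {5:a}
ground layer = {0:c, 4:a}
drop-orders for the pieces not yet dropped (sum over which currently-grounded one goes next):
  1 to go: {3} 1  {6} 1
  2 to go: {2,3} 1  {3,6} 2  {5,6} 1
  3 to go: {1,2,3} 1  {2,3,6} 3  {3,5,6} 3  {4,5,6} 1
  4 to go: {0,1,2,3} 1  {1,2,3,6} 4  {2,3,5,6} 6  {3,4,5,6} 4
  5 to go: {0,1,2,3,6} 5  {1,2,3,5,6} 10  {2,3,4,5,6} 10
  if 0:c drops first: 20 orders
  if 4:a drops first: 15 orders
heap linearizations: 35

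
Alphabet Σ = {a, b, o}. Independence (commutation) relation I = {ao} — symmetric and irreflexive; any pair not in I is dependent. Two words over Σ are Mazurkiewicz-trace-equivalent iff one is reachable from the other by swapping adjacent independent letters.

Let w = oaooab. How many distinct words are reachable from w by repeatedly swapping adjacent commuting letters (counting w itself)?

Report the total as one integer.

10

piece 0:o — minimal
piece 1:a — minimal
piece 2:o rests on {0:o}
piece 3:o rests on {2:o}
piece 4:a rests on {1:a}
piece 5:b rests on {3:o, 4:a}
minimal pieces: {0:o, 1:a}
ways to finish when only these pieces remain (= sum over removing one remaining piece with nothing left below it):
  1 left: {5}→1
  2 left: {3,5}→1  {4,5}→1
  3 left: {1,4,5}→1  {2,3,5}→1  {3,4,5}→2
  4 left: {0,2,3,5}→1  {1,3,4,5}→3  {2,3,4,5}→3
  placing 0:o first → 6 extensions
  placing 1:a first → 4 extensions
total linear extensions = 10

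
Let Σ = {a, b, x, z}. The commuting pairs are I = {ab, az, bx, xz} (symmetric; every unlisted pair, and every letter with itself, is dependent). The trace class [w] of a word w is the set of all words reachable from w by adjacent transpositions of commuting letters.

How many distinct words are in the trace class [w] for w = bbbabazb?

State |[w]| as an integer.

28

drop 0:b onto floor
drop 1:b onto {0:b}
drop 2:b onto {1:b}
drop 3:a onto floor
drop 4:b onto {2:b}
drop 5:a onto {3:a}
drop 6:z onto {4:b}
drop 7:b onto {6:z}
ground layer = {0:b, 3:a}
drop-orders for the pieces not yet dropped (sum over which currently-grounded one goes next):
  1 to go: {5} 1  {7} 1
  2 to go: {3,5} 1  {5,7} 2  {6,7} 1
  3 to go: {3,5,7} 3  {4,6,7} 1  {5,6,7} 3
  4 to go: {2,4,6,7} 1  {3,5,6,7} 6  {4,5,6,7} 4
  5 to go: {1,2,4,6,7} 1  {2,4,5,6,7} 5  {3,4,5,6,7} 10
  6 to go: {0,1,2,4,6,7} 1  {1,2,4,5,6,7} 6  {2,3,4,5,6,7} 15
  if 0:b drops first: 21 orders
  if 3:a drops first: 7 orders
heap linearizations: 28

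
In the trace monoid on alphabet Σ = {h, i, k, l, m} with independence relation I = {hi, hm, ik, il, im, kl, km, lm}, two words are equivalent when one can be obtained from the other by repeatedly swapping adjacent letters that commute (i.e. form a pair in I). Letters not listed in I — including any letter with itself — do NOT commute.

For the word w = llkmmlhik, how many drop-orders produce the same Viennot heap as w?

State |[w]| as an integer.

drop 0:l onto floor
drop 1:l onto {0:l}
drop 2:k onto floor
drop 3:m onto floor
drop 4:m onto {3:m}
drop 5:l onto {1:l}
drop 6:h onto {2:k, 5:l}
drop 7:i onto floor
drop 8:k onto {6:h}
ground layer = {0:l, 2:k, 3:m, 7:i}
drop-orders for the pieces not yet dropped (sum over which currently-grounded one goes next):
  1 to go: {4} 1  {7} 1  {8} 1
  2 to go: {3,4} 1  {4,7} 2  {4,8} 2  {6,8} 1  {7,8} 2
  3 to go: {2,6,8} 1  {3,4,7} 3  {3,4,8} 3  {4,6,8} 3  {4,7,8} 6  {5,6,8} 1  {6,7,8} 3
  4 to go: {1,5,6,8} 1  {2,4,6,8} 4  {2,5,6,8} 2  {2,6,7,8} 4  {3,4,6,8} 6  {3,4,7,8} 12  {4,5,6,8} 4  {4,6,7,8} 12  {5,6,7,8} 4
  5 to go: {0,1,5,6,8} 1  {1,2,5,6,8} 3  {1,4,5,6,8} 5  {1,5,6,7,8} 5  {2,3,4,6,8} 10  {2,4,5,6,8} 10  {2,4,6,7,8} 20  {2,5,6,7,8} 10  {3,4,5,6,8} 10  {3,4,6,7,8} 30  {4,5,6,7,8} 20
  6 to go: {0,1,2,5,6,8} 4  {0,1,4,5,6,8} 6  {0,1,5,6,7,8} 6  {1,2,4,5,6,8} 18  {1,2,5,6,7,8} 18  {1,3,4,5,6,8} 15  {1,4,5,6,7,8} 30  {2,3,4,5,6,8} 30  {2,3,4,6,7,8} 60  {2,4,5,6,7,8} 60  {3,4,5,6,7,8} 60
  7 to go: {0,1,2,4,5,6,8} 28  {0,1,2,5,6,7,8} 28  {0,1,3,4,5,6,8} 21  {0,1,4,5,6,7,8} 42  {1,2,3,4,5,6,8} 63  {1,2,4,5,6,7,8} 126  {1,3,4,5,6,7,8} 105  {2,3,4,5,6,7,8} 210
  if 0:l drops first: 504 orders
  if 2:k drops first: 168 orders
  if 3:m drops first: 224 orders
  if 7:i drops first: 112 orders
heap linearizations: 1008

1008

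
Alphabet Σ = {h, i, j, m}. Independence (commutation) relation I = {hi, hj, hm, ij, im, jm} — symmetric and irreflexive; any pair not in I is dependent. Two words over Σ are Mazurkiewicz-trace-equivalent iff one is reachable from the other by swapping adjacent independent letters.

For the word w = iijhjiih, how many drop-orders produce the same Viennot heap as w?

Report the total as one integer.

piece 0:i — minimal
piece 1:i rests on {0:i}
piece 2:j — minimal
piece 3:h — minimal
piece 4:j rests on {2:j}
piece 5:i rests on {1:i}
piece 6:i rests on {5:i}
piece 7:h rests on {3:h}
minimal pieces: {0:i, 2:j, 3:h}
ways to finish when only these pieces remain (= sum over removing one remaining piece with nothing left below it):
  1 left: {4}→1  {6}→1  {7}→1
  2 left: {2,4}→1  {3,7}→1  {4,6}→2  {4,7}→2  {5,6}→1  {6,7}→2
  3 left: {1,5,6}→1  {2,4,6}→3  {2,4,7}→3  {3,4,7}→3  {3,6,7}→3  {4,5,6}→3  {4,6,7}→6  {5,6,7}→3
  4 left: {0,1,5,6}→1  {1,4,5,6}→4  {1,5,6,7}→4  {2,3,4,7}→6  {2,4,5,6}→6  {2,4,6,7}→12  {3,4,6,7}→12  {3,5,6,7}→6  {4,5,6,7}→12
  5 left: {0,1,4,5,6}→5  {0,1,5,6,7}→5  {1,2,4,5,6}→10  {1,3,5,6,7}→10  {1,4,5,6,7}→20  {2,3,4,6,7}→30  {2,4,5,6,7}→30  {3,4,5,6,7}→30
  6 left: {0,1,2,4,5,6}→15  {0,1,3,5,6,7}→15  {0,1,4,5,6,7}→30  {1,2,4,5,6,7}→60  {1,3,4,5,6,7}→60  {2,3,4,5,6,7}→90
  placing 0:i first → 210 extensions
  placing 2:j first → 105 extensions
  placing 3:h first → 105 extensions
total linear extensions = 420

420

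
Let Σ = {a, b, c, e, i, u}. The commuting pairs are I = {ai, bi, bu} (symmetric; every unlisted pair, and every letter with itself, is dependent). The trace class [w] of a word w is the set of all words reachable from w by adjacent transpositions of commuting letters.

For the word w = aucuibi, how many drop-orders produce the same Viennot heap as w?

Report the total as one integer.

piece 0:a — minimal
piece 1:u rests on {0:a}
piece 2:c rests on {1:u}
piece 3:u rests on {2:c}
piece 4:i rests on {3:u}
piece 5:b rests on {2:c}
piece 6:i rests on {4:i}
minimal pieces: {0:a}
ways to finish when only these pieces remain (= sum over removing one remaining piece with nothing left below it):
  1 left: {5}→1  {6}→1
  2 left: {4,6}→1  {5,6}→2
  3 left: {3,4,6}→1  {4,5,6}→3
  4 left: {3,4,5,6}→4
  5 left: {2,3,4,5,6}→4
  placing 0:a first → 4 extensions

4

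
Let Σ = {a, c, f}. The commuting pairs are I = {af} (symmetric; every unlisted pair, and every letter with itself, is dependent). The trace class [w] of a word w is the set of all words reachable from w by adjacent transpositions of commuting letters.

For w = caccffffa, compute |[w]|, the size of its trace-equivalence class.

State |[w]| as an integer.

5

piece 0:c — minimal
piece 1:a rests on {0:c}
piece 2:c rests on {1:a}
piece 3:c rests on {2:c}
piece 4:f rests on {3:c}
piece 5:f rests on {4:f}
piece 6:f rests on {5:f}
piece 7:f rests on {6:f}
piece 8:a rests on {3:c}
minimal pieces: {0:c}
ways to finish when only these pieces remain (= sum over removing one remaining piece with nothing left below it):
  1 left: {7}→1  {8}→1
  2 left: {6,7}→1  {7,8}→2
  3 left: {5,6,7}→1  {6,7,8}→3
  4 left: {4,5,6,7}→1  {5,6,7,8}→4
  5 left: {4,5,6,7,8}→5
  6 left: {3,4,5,6,7,8}→5
  7 left: {2,3,4,5,6,7,8}→5
  placing 0:c first → 5 extensions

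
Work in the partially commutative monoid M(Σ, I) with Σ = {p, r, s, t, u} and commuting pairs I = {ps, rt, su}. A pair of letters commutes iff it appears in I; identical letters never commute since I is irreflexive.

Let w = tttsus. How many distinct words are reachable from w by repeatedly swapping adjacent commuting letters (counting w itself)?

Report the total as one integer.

#0=t has no predecessor
#1=t depends on [0:t]
#2=t depends on [1:t]
#3=s depends on [2:t]
#4=u depends on [2:t]
#5=s depends on [3:s]
sources: [0:t]
N(rest) = Σ N(rest − s) over sources s of rest; N(one piece) = 1:
  size 1 → [4]=1  [5]=1
  size 2 → [3,5]=1  [4,5]=2
  size 3 → [3,4,5]=3
  size 4 → [2,3,4,5]=3
  first=0(t) contributes 3

3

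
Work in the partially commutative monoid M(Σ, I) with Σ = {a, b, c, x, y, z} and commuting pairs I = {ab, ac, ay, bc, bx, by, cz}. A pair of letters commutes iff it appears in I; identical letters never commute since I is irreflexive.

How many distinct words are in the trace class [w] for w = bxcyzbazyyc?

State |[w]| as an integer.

8

piece 0:b — minimal
piece 1:x — minimal
piece 2:c rests on {1:x}
piece 3:y rests on {2:c}
piece 4:z rests on {0:b, 3:y}
piece 5:b rests on {4:z}
piece 6:a rests on {4:z}
piece 7:z rests on {5:b, 6:a}
piece 8:y rests on {7:z}
piece 9:y rests on {8:y}
piece 10:c rests on {9:y}
minimal pieces: {0:b, 1:x}
ways to finish when only these pieces remain (= sum over removing one remaining piece with nothing left below it):
  1 left: {10}→1
  2 left: {9,10}→1
  3 left: {8,9,10}→1
  4 left: {7,8,9,10}→1
  5 left: {5,7,8,9,10}→1  {6,7,8,9,10}→1
  6 left: {5,6,7,8,9,10}→2
  7 left: {4,5,6,7,8,9,10}→2
  8 left: {0,4,5,6,7,8,9,10}→2  {3,4,5,6,7,8,9,10}→2
  9 left: {0,3,4,5,6,7,8,9,10}→4  {2,3,4,5,6,7,8,9,10}→2
  placing 0:b first → 2 extensions
  placing 1:x first → 6 extensions
total linear extensions = 8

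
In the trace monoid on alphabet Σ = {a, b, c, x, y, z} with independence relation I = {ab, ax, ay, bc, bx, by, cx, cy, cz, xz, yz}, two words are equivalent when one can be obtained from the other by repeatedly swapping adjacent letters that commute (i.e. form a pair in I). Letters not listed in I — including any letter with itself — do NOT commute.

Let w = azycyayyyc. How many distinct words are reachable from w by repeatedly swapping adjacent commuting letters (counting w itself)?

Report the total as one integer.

piece 0:a — minimal
piece 1:z rests on {0:a}
piece 2:y — minimal
piece 3:c rests on {0:a}
piece 4:y rests on {2:y}
piece 5:a rests on {1:z, 3:c}
piece 6:y rests on {4:y}
piece 7:y rests on {6:y}
piece 8:y rests on {7:y}
piece 9:c rests on {5:a}
minimal pieces: {0:a, 2:y}
ways to finish when only these pieces remain (= sum over removing one remaining piece with nothing left below it):
  1 left: {8}→1  {9}→1
  2 left: {5,9}→1  {7,8}→1  {8,9}→2
  3 left: {1,5,9}→1  {3,5,9}→1  {5,8,9}→3  {6,7,8}→1  {7,8,9}→3
  4 left: {1,3,5,9}→2  {1,5,8,9}→4  {3,5,8,9}→4  {4,6,7,8}→1  {5,7,8,9}→6  {6,7,8,9}→4
  5 left: {0,1,3,5,9}→2  {1,3,5,8,9}→10  {1,5,7,8,9}→10  {2,4,6,7,8}→1  {3,5,7,8,9}→10  {4,6,7,8,9}→5  {5,6,7,8,9}→10
  6 left: {0,1,3,5,8,9}→12  {1,3,5,7,8,9}→30  {1,5,6,7,8,9}→20  {2,4,6,7,8,9}→6  {3,5,6,7,8,9}→20  {4,5,6,7,8,9}→15
  7 left: {0,1,3,5,7,8,9}→42  {1,3,5,6,7,8,9}→70  {1,4,5,6,7,8,9}→35  {2,4,5,6,7,8,9}→21  {3,4,5,6,7,8,9}→35
  8 left: {0,1,3,5,6,7,8,9}→112  {1,2,4,5,6,7,8,9}→56  {1,3,4,5,6,7,8,9}→140  {2,3,4,5,6,7,8,9}→56
  placing 0:a first → 252 extensions
  placing 2:y first → 252 extensions
total linear extensions = 504

504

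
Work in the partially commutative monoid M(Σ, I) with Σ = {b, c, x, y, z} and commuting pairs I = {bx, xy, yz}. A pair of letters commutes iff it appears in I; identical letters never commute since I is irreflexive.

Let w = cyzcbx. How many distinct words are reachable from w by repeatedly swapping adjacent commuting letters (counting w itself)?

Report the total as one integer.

4

piece 0:c — minimal
piece 1:y rests on {0:c}
piece 2:z rests on {0:c}
piece 3:c rests on {1:y, 2:z}
piece 4:b rests on {3:c}
piece 5:x rests on {3:c}
minimal pieces: {0:c}
ways to finish when only these pieces remain (= sum over removing one remaining piece with nothing left below it):
  1 left: {4}→1  {5}→1
  2 left: {4,5}→2
  3 left: {3,4,5}→2
  4 left: {1,3,4,5}→2  {2,3,4,5}→2
  placing 0:c first → 4 extensions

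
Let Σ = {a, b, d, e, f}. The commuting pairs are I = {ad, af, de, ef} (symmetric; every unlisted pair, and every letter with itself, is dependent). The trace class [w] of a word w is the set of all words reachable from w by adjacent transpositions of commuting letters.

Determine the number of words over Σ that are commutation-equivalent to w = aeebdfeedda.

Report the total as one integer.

35

piece 0:a — minimal
piece 1:e rests on {0:a}
piece 2:e rests on {1:e}
piece 3:b rests on {2:e}
piece 4:d rests on {3:b}
piece 5:f rests on {4:d}
piece 6:e rests on {3:b}
piece 7:e rests on {6:e}
piece 8:d rests on {5:f}
piece 9:d rests on {8:d}
piece 10:a rests on {7:e}
minimal pieces: {0:a}
ways to finish when only these pieces remain (= sum over removing one remaining piece with nothing left below it):
  1 left: {9}→1  {10}→1
  2 left: {7,10}→1  {8,9}→1  {9,10}→2
  3 left: {5,8,9}→1  {6,7,10}→1  {7,9,10}→3  {8,9,10}→3
  4 left: {4,5,8,9}→1  {5,8,9,10}→4  {6,7,9,10}→4  {7,8,9,10}→6
  5 left: {4,5,8,9,10}→5  {5,7,8,9,10}→10  {6,7,8,9,10}→10
  6 left: {4,5,7,8,9,10}→15  {5,6,7,8,9,10}→20
  7 left: {4,5,6,7,8,9,10}→35
  8 left: {3,4,5,6,7,8,9,10}→35
  9 left: {2,3,4,5,6,7,8,9,10}→35
  placing 0:a first → 35 extensions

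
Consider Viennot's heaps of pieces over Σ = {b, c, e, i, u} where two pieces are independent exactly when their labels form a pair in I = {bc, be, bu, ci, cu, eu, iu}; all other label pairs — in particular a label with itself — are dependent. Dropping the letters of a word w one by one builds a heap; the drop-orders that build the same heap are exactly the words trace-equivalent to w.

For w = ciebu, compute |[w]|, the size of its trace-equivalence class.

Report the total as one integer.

25

piece 0:c — minimal
piece 1:i — minimal
piece 2:e rests on {0:c, 1:i}
piece 3:b rests on {1:i}
piece 4:u — minimal
minimal pieces: {0:c, 1:i, 4:u}
ways to finish when only these pieces remain (= sum over removing one remaining piece with nothing left below it):
  1 left: {2}→1  {3}→1  {4}→1
  2 left: {0,2}→1  {2,3}→2  {2,4}→2  {3,4}→2
  3 left: {0,2,3}→3  {0,2,4}→3  {1,2,3}→2  {2,3,4}→6
  placing 0:c first → 8 extensions
  placing 1:i first → 12 extensions
  placing 4:u first → 5 extensions
total linear extensions = 25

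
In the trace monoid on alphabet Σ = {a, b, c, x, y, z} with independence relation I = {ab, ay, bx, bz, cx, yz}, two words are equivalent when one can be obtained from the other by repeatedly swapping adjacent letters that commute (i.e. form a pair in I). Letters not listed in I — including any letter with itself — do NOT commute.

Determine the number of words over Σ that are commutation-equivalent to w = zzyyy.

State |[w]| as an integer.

drop 0:z onto floor
drop 1:z onto {0:z}
drop 2:y onto floor
drop 3:y onto {2:y}
drop 4:y onto {3:y}
ground layer = {0:z, 2:y}
drop-orders for the pieces not yet dropped (sum over which currently-grounded one goes next):
  1 to go: {1} 1  {4} 1
  2 to go: {0,1} 1  {1,4} 2  {3,4} 1
  3 to go: {0,1,4} 3  {1,3,4} 3  {2,3,4} 1
  if 0:z drops first: 4 orders
  if 2:y drops first: 6 orders
heap linearizations: 10

10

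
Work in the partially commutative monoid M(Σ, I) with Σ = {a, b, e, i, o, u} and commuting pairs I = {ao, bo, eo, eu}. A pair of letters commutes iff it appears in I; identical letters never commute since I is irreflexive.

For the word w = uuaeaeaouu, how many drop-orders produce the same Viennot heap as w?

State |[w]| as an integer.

piece 0:u — minimal
piece 1:u rests on {0:u}
piece 2:a rests on {1:u}
piece 3:e rests on {2:a}
piece 4:a rests on {3:e}
piece 5:e rests on {4:a}
piece 6:a rests on {5:e}
piece 7:o rests on {1:u}
piece 8:u rests on {6:a, 7:o}
piece 9:u rests on {8:u}
minimal pieces: {0:u}
ways to finish when only these pieces remain (= sum over removing one remaining piece with nothing left below it):
  1 left: {9}→1
  2 left: {8,9}→1
  3 left: {6,8,9}→1  {7,8,9}→1
  4 left: {5,6,8,9}→1  {6,7,8,9}→2
  5 left: {4,5,6,8,9}→1  {5,6,7,8,9}→3
  6 left: {3,4,5,6,8,9}→1  {4,5,6,7,8,9}→4
  7 left: {2,3,4,5,6,8,9}→1  {3,4,5,6,7,8,9}→5
  8 left: {2,3,4,5,6,7,8,9}→6
  placing 0:u first → 6 extensions

6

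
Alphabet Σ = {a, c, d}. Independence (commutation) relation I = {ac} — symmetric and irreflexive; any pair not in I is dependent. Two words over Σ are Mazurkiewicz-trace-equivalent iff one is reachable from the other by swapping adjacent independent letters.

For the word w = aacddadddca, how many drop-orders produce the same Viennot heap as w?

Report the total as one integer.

6

0(a) covers ∅
1(a) covers 0:a
2(c) covers ∅
3(d) covers 1:a, 2:c
4(d) covers 3:d
5(a) covers 4:d
6(d) covers 5:a
7(d) covers 6:d
8(d) covers 7:d
9(c) covers 8:d
10(a) covers 8:d
floor of heap: 0:a, 2:c
completions by unplaced set U, small U first (add the entries for U minus each lowest piece of U):
  |U|=1: {9}:1  {10}:1
  |U|=2: {9,10}:2
  |U|=3: {8,9,10}:2
  |U|=4: {7,8,9,10}:2
  |U|=5: {6,7,8,9,10}:2
  |U|=6: {5,6,7,8,9,10}:2
  |U|=7: {4,5,6,7,8,9,10}:2
  |U|=8: {3,4,5,6,7,8,9,10}:2
  |U|=9: {1,3,4,5,6,7,8,9,10}:2  {2,3,4,5,6,7,8,9,10}:2
  start at 0(a): 4
  start at 2(c): 2
sum over floor = 6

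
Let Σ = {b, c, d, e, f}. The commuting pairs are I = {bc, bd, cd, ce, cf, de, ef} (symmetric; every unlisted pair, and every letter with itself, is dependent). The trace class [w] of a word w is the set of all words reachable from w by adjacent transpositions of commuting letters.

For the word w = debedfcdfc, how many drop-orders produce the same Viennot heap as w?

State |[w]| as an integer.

1260

piece 0:d — minimal
piece 1:e — minimal
piece 2:b rests on {1:e}
piece 3:e rests on {2:b}
piece 4:d rests on {0:d}
piece 5:f rests on {2:b, 4:d}
piece 6:c — minimal
piece 7:d rests on {5:f}
piece 8:f rests on {7:d}
piece 9:c rests on {6:c}
minimal pieces: {0:d, 1:e, 6:c}
ways to finish when only these pieces remain (= sum over removing one remaining piece with nothing left below it):
  1 left: {3}→1  {8}→1  {9}→1
  2 left: {3,8}→2  {3,9}→2  {6,9}→1  {7,8}→1  {8,9}→2
  3 left: {3,6,9}→3  {3,7,8}→3  {3,8,9}→6  {5,7,8}→1  {6,8,9}→3  {7,8,9}→3
  4 left: {3,5,7,8}→4  {3,6,8,9}→12  {3,7,8,9}→12  {4,5,7,8}→1  {5,7,8,9}→4  {6,7,8,9}→6
  5 left: {0,4,5,7,8}→1  {2,3,5,7,8}→4  {3,4,5,7,8}→5  {3,5,7,8,9}→20  {3,6,7,8,9}→30  {4,5,7,8,9}→5  {5,6,7,8,9}→10
  6 left: {0,3,4,5,7,8}→6  {0,4,5,7,8,9}→6  {1,2,3,5,7,8}→4  {2,3,4,5,7,8}→9  {2,3,5,7,8,9}→24  {3,4,5,7,8,9}→30  {3,5,6,7,8,9}→60  {4,5,6,7,8,9}→15
  7 left: {0,2,3,4,5,7,8}→15  {0,3,4,5,7,8,9}→42  {0,4,5,6,7,8,9}→21  {1,2,3,4,5,7,8}→13  {1,2,3,5,7,8,9}→28  {2,3,4,5,7,8,9}→63  {2,3,5,6,7,8,9}→84  {3,4,5,6,7,8,9}→105
  8 left: {0,1,2,3,4,5,7,8}→28  {0,2,3,4,5,7,8,9}→120  {0,3,4,5,6,7,8,9}→168  {1,2,3,4,5,7,8,9}→104  {1,2,3,5,6,7,8,9}→112  {2,3,4,5,6,7,8,9}→252
  placing 0:d first → 468 extensions
  placing 1:e first → 540 extensions
  placing 6:c first → 252 extensions
total linear extensions = 1260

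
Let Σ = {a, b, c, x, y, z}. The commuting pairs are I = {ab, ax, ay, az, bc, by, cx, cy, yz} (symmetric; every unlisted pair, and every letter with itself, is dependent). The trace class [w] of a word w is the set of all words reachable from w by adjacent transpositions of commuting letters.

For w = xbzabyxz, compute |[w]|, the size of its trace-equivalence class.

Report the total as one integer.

#0=x has no predecessor
#1=b depends on [0:x]
#2=z depends on [1:b]
#3=a has no predecessor
#4=b depends on [2:z]
#5=y depends on [0:x]
#6=x depends on [4:b, 5:y]
#7=z depends on [6:x]
sources: [0:x, 3:a]
N(rest) = Σ N(rest − s) over sources s of rest; N(one piece) = 1:
  size 1 → [3]=1  [7]=1
  size 2 → [3,7]=2  [6,7]=1
  size 3 → [3,6,7]=3  [4,6,7]=1  [5,6,7]=1
  size 4 → [2,4,6,7]=1  [3,4,6,7]=4  [3,5,6,7]=4  [4,5,6,7]=2
  size 5 → [1,2,4,6,7]=1  [2,3,4,6,7]=5  [2,4,5,6,7]=3  [3,4,5,6,7]=10
  size 6 → [1,2,3,4,6,7]=6  [1,2,4,5,6,7]=4  [2,3,4,5,6,7]=18
  first=0(x) contributes 28
  first=3(a) contributes 4
|[w]| = 32

32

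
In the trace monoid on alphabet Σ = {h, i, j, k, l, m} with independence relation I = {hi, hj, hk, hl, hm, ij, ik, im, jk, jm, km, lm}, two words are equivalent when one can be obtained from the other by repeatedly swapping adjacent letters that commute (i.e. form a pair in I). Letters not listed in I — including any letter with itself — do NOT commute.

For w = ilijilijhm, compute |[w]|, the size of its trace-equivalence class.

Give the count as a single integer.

540

0(i) covers ∅
1(l) covers 0:i
2(i) covers 1:l
3(j) covers 1:l
4(i) covers 2:i
5(l) covers 3:j, 4:i
6(i) covers 5:l
7(j) covers 5:l
8(h) covers ∅
9(m) covers ∅
floor of heap: 0:i, 8:h, 9:m
completions by unplaced set U, small U first (add the entries for U minus each lowest piece of U):
  |U|=1: {6}:1  {7}:1  {8}:1  {9}:1
  |U|=2: {6,7}:2  {6,8}:2  {6,9}:2  {7,8}:2  {7,9}:2  {8,9}:2
  |U|=3: {5,6,7}:2  {6,7,8}:6  {6,7,9}:6  {6,8,9}:6  {7,8,9}:6
  |U|=4: {3,5,6,7}:2  {4,5,6,7}:2  {5,6,7,8}:8  {5,6,7,9}:8  {6,7,8,9}:24
  |U|=5: {2,4,5,6,7}:2  {3,4,5,6,7}:4  {3,5,6,7,8}:10  {3,5,6,7,9}:10  {4,5,6,7,8}:10  {4,5,6,7,9}:10  {5,6,7,8,9}:40
  |U|=6: {2,3,4,5,6,7}:6  {2,4,5,6,7,8}:12  {2,4,5,6,7,9}:12  {3,4,5,6,7,8}:24  {3,4,5,6,7,9}:24  {3,5,6,7,8,9}:60  {4,5,6,7,8,9}:60
  |U|=7: {1,2,3,4,5,6,7}:6  {2,3,4,5,6,7,8}:42  {2,3,4,5,6,7,9}:42  {2,4,5,6,7,8,9}:84  {3,4,5,6,7,8,9}:168
  |U|=8: {0,1,2,3,4,5,6,7}:6  {1,2,3,4,5,6,7,8}:48  {1,2,3,4,5,6,7,9}:48  {2,3,4,5,6,7,8,9}:336
  start at 0(i): 432
  start at 8(h): 54
  start at 9(m): 54
sum over floor = 540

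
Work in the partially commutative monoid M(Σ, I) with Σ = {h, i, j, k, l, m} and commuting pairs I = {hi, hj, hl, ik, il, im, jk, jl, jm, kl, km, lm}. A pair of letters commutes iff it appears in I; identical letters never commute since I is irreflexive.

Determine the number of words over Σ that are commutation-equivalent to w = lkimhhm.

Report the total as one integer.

84

0(l) covers ∅
1(k) covers ∅
2(i) covers ∅
3(m) covers ∅
4(h) covers 1:k, 3:m
5(h) covers 4:h
6(m) covers 5:h
floor of heap: 0:l, 1:k, 2:i, 3:m
completions by unplaced set U, small U first (add the entries for U minus each lowest piece of U):
  |U|=1: {0}:1  {2}:1  {6}:1
  |U|=2: {0,2}:2  {0,6}:2  {2,6}:2  {5,6}:1
  |U|=3: {0,2,6}:6  {0,5,6}:3  {2,5,6}:3  {4,5,6}:1
  |U|=4: {0,2,5,6}:12  {0,4,5,6}:4  {1,4,5,6}:1  {2,4,5,6}:4  {3,4,5,6}:1
  |U|=5: {0,1,4,5,6}:5  {0,2,4,5,6}:20  {0,3,4,5,6}:5  {1,2,4,5,6}:5  {1,3,4,5,6}:2  {2,3,4,5,6}:5
  start at 0(l): 12
  start at 1(k): 30
  start at 2(i): 12
  start at 3(m): 30
sum over floor = 84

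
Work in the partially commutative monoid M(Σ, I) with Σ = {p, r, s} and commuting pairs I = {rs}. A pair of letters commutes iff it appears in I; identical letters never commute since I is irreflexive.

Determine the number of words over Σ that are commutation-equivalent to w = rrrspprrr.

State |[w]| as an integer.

drop 0:r onto floor
drop 1:r onto {0:r}
drop 2:r onto {1:r}
drop 3:s onto floor
drop 4:p onto {2:r, 3:s}
drop 5:p onto {4:p}
drop 6:r onto {5:p}
drop 7:r onto {6:r}
drop 8:r onto {7:r}
ground layer = {0:r, 3:s}
drop-orders for the pieces not yet dropped (sum over which currently-grounded one goes next):
  1 to go: {8} 1
  2 to go: {7,8} 1
  3 to go: {6,7,8} 1
  4 to go: {5,6,7,8} 1
  5 to go: {4,5,6,7,8} 1
  6 to go: {2,4,5,6,7,8} 1  {3,4,5,6,7,8} 1
  7 to go: {1,2,4,5,6,7,8} 1  {2,3,4,5,6,7,8} 2
  if 0:r drops first: 3 orders
  if 3:s drops first: 1 orders
heap linearizations: 4

4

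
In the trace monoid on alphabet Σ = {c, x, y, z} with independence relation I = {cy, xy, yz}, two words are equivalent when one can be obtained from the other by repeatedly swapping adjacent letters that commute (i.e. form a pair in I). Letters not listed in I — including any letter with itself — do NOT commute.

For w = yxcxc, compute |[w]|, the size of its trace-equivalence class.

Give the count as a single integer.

5

0(y) covers ∅
1(x) covers ∅
2(c) covers 1:x
3(x) covers 2:c
4(c) covers 3:x
floor of heap: 0:y, 1:x
completions by unplaced set U, small U first (add the entries for U minus each lowest piece of U):
  |U|=1: {0}:1  {4}:1
  |U|=2: {0,4}:2  {3,4}:1
  |U|=3: {0,3,4}:3  {2,3,4}:1
  start at 0(y): 1
  start at 1(x): 4
sum over floor = 5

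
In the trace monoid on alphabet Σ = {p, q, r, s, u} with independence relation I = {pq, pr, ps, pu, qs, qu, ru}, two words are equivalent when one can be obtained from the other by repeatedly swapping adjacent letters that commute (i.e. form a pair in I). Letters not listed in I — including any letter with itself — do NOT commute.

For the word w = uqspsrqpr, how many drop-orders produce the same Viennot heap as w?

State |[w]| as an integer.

144

drop 0:u onto floor
drop 1:q onto floor
drop 2:s onto {0:u}
drop 3:p onto floor
drop 4:s onto {2:s}
drop 5:r onto {1:q, 4:s}
drop 6:q onto {5:r}
drop 7:p onto {3:p}
drop 8:r onto {6:q}
ground layer = {0:u, 1:q, 3:p}
drop-orders for the pieces not yet dropped (sum over which currently-grounded one goes next):
  1 to go: {7} 1  {8} 1
  2 to go: {3,7} 1  {6,8} 1  {7,8} 2
  3 to go: {3,7,8} 3  {5,6,8} 1  {6,7,8} 3
  4 to go: {1,5,6,8} 1  {3,6,7,8} 6  {4,5,6,8} 1  {5,6,7,8} 4
  5 to go: {1,4,5,6,8} 2  {1,5,6,7,8} 5  {2,4,5,6,8} 1  {3,5,6,7,8} 10  {4,5,6,7,8} 5
  6 to go: {0,2,4,5,6,8} 1  {1,2,4,5,6,8} 3  {1,3,5,6,7,8} 15  {1,4,5,6,7,8} 12  {2,4,5,6,7,8} 6  {3,4,5,6,7,8} 15
  7 to go: {0,1,2,4,5,6,8} 4  {0,2,4,5,6,7,8} 7  {1,2,4,5,6,7,8} 21  {1,3,4,5,6,7,8} 42  {2,3,4,5,6,7,8} 21
  if 0:u drops first: 84 orders
  if 1:q drops first: 28 orders
  if 3:p drops first: 32 orders
heap linearizations: 144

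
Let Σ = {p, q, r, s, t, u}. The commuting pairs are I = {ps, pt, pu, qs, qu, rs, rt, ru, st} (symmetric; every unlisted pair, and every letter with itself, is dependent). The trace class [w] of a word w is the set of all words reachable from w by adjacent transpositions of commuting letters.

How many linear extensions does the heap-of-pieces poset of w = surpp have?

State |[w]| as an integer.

piece 0:s — minimal
piece 1:u rests on {0:s}
piece 2:r — minimal
piece 3:p rests on {2:r}
piece 4:p rests on {3:p}
minimal pieces: {0:s, 2:r}
ways to finish when only these pieces remain (= sum over removing one remaining piece with nothing left below it):
  1 left: {1}→1  {4}→1
  2 left: {0,1}→1  {1,4}→2  {3,4}→1
  3 left: {0,1,4}→3  {1,3,4}→3  {2,3,4}→1
  placing 0:s first → 4 extensions
  placing 2:r first → 6 extensions
total linear extensions = 10

10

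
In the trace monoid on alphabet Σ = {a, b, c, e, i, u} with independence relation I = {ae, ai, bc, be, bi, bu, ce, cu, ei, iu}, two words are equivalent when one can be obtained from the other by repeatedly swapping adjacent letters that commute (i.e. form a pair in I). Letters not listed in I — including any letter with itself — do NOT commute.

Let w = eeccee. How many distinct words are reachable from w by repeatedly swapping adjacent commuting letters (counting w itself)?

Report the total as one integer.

piece 0:e — minimal
piece 1:e rests on {0:e}
piece 2:c — minimal
piece 3:c rests on {2:c}
piece 4:e rests on {1:e}
piece 5:e rests on {4:e}
minimal pieces: {0:e, 2:c}
ways to finish when only these pieces remain (= sum over removing one remaining piece with nothing left below it):
  1 left: {3}→1  {5}→1
  2 left: {2,3}→1  {3,5}→2  {4,5}→1
  3 left: {1,4,5}→1  {2,3,5}→3  {3,4,5}→3
  4 left: {0,1,4,5}→1  {1,3,4,5}→4  {2,3,4,5}→6
  placing 0:e first → 10 extensions
  placing 2:c first → 5 extensions
total linear extensions = 15

15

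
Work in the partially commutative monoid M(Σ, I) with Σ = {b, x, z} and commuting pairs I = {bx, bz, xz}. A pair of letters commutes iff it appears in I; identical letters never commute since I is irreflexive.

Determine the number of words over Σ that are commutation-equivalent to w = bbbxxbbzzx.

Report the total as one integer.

2520

#0=b has no predecessor
#1=b depends on [0:b]
#2=b depends on [1:b]
#3=x has no predecessor
#4=x depends on [3:x]
#5=b depends on [2:b]
#6=b depends on [5:b]
#7=z has no predecessor
#8=z depends on [7:z]
#9=x depends on [4:x]
sources: [0:b, 3:x, 7:z]
N(rest) = Σ N(rest − s) over sources s of rest; N(one piece) = 1:
  size 1 → [6]=1  [8]=1  [9]=1
  size 2 → [4,9]=1  [5,6]=1  [6,8]=2  [6,9]=2  [7,8]=1  [8,9]=2
  size 3 → [2,5,6]=1  [3,4,9]=1  [4,6,9]=3  [4,8,9]=3  [5,6,8]=3  [5,6,9]=3  [6,7,8]=3  [6,8,9]=6  [7,8,9]=3
  size 4 → [1,2,5,6]=1  [2,5,6,8]=4  [2,5,6,9]=4  [3,4,6,9]=4  [3,4,8,9]=4  [4,5,6,9]=6  [4,6,8,9]=12  [4,7,8,9]=6  [5,6,7,8]=6  [5,6,8,9]=12  [6,7,8,9]=12
  size 5 → [0,1,2,5,6]=1  [1,2,5,6,8]=5  [1,2,5,6,9]=5  [2,4,5,6,9]=10  [2,5,6,7,8]=10  [2,5,6,8,9]=20  [3,4,5,6,9]=10  [3,4,6,8,9]=20  [3,4,7,8,9]=10  [4,5,6,8,9]=30  [4,6,7,8,9]=30  [5,6,7,8,9]=30
  size 6 → [0,1,2,5,6,8]=6  [0,1,2,5,6,9]=6  [1,2,4,5,6,9]=15  [1,2,5,6,7,8]=15  [1,2,5,6,8,9]=30  [2,3,4,5,6,9]=20  [2,4,5,6,8,9]=60  [2,5,6,7,8,9]=60  [3,4,5,6,8,9]=60  [3,4,6,7,8,9]=60  [4,5,6,7,8,9]=90
  size 7 → [0,1,2,4,5,6,9]=21  [0,1,2,5,6,7,8]=21  [0,1,2,5,6,8,9]=42  [1,2,3,4,5,6,9]=35  [1,2,4,5,6,8,9]=105  [1,2,5,6,7,8,9]=105  [2,3,4,5,6,8,9]=140  [2,4,5,6,7,8,9]=210  [3,4,5,6,7,8,9]=210
  size 8 → [0,1,2,3,4,5,6,9]=56  [0,1,2,4,5,6,8,9]=168  [0,1,2,5,6,7,8,9]=168  [1,2,3,4,5,6,8,9]=280  [1,2,4,5,6,7,8,9]=420  [2,3,4,5,6,7,8,9]=560
  first=0(b) contributes 1260
  first=3(x) contributes 756
  first=7(z) contributes 504
|[w]| = 2520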